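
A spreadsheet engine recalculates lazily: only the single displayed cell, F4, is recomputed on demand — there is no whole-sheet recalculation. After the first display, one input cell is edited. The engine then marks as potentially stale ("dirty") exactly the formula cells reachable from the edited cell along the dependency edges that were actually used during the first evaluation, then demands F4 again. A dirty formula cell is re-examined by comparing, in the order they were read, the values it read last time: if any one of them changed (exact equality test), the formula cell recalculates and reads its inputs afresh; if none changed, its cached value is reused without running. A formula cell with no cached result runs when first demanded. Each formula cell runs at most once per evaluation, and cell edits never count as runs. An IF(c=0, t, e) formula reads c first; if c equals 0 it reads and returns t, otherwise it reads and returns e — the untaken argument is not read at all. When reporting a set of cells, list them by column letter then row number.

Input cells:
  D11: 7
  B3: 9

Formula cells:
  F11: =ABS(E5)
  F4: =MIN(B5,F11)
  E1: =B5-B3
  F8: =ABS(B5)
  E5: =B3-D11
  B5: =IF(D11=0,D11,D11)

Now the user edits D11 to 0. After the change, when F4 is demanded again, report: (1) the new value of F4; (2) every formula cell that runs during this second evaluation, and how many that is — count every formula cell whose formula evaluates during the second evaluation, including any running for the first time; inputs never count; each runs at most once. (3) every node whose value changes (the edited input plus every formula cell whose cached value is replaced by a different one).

First evaluation (everything demanded from the output):
  B5 = IF(D11=0: D11=7 -> else branch D11) = 7
  E5 = 9 - 7 = 2
  F11 = ABS(2) = 2
  F4 = MIN(7, 2) = 2

Propagation after the edit:
  B5: runs — D11 7->0; D11 7->0; result 0.
  E5: runs — D11 7->0; result 9.
  F11: runs — E5 2->9; result 9.
  F4: runs — B5 7->0; F11 2->9; result 0.

New value of F4: 0.
Formula cells that run: B5, E5, F4, F11 — 4 in total.
Values that change: B5, D11, E5, F4, F11.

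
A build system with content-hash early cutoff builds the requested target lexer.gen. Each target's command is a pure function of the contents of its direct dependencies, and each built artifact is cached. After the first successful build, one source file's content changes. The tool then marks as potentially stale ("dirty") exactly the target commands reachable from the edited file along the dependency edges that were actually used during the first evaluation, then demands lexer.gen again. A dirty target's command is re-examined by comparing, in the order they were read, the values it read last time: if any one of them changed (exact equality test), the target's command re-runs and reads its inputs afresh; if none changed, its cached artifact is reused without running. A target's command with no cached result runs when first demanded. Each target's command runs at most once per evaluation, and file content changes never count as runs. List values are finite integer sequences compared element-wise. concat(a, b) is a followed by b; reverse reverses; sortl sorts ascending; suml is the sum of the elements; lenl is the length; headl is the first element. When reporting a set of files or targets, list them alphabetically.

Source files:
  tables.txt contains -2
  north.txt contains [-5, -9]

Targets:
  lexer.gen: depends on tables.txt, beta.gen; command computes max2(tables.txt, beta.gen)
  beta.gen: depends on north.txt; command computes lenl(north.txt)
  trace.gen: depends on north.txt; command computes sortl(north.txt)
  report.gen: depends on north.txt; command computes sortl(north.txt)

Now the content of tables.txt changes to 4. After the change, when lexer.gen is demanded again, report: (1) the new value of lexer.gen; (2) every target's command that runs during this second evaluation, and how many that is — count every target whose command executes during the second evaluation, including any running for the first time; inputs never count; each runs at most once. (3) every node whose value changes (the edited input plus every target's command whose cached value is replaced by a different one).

New value of lexer.gen: 4.
Target commands that run: lexer.gen — 1 in total.
Values that change: lexer.gen, tables.txt.

First evaluation (everything demanded from the output):
  beta.gen = lenl([-5, -9]) = 2
  lexer.gen = max2(-2, 2) = 2

Propagation after the edit:
  lexer.gen: runs — tables.txt -2->4; result 4.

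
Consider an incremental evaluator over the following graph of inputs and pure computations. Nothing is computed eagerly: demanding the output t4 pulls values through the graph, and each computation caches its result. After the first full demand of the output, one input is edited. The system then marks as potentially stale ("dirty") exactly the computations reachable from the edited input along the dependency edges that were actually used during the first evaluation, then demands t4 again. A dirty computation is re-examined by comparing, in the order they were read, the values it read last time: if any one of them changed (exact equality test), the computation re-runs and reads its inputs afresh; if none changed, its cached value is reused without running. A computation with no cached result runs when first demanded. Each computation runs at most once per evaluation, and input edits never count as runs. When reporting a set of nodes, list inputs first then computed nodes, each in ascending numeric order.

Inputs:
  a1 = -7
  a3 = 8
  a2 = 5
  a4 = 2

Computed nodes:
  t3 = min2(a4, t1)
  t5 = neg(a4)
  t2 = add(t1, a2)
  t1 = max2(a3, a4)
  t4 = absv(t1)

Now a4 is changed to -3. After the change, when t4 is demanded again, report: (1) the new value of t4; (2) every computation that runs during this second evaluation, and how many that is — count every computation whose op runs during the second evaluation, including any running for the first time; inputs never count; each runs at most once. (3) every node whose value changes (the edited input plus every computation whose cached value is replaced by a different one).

t4 now evaluates to 8.
Run set: t1 (1 run).
Changed values: a4.
The important point: t1 recomputes to an identical value, and the output ends up unchanged.

Initial pass — values computed on the first demand:
  t1 = max2(8, 2) = 8
  t4 = absv(8) = 8

Second demand — change propagation:
  t1: re-runs because a4 2->-3; new result 8 (unchanged).
  t4: re-examined; everything it read last time is the same (t1 unchanged) — cache 8 kept, no run.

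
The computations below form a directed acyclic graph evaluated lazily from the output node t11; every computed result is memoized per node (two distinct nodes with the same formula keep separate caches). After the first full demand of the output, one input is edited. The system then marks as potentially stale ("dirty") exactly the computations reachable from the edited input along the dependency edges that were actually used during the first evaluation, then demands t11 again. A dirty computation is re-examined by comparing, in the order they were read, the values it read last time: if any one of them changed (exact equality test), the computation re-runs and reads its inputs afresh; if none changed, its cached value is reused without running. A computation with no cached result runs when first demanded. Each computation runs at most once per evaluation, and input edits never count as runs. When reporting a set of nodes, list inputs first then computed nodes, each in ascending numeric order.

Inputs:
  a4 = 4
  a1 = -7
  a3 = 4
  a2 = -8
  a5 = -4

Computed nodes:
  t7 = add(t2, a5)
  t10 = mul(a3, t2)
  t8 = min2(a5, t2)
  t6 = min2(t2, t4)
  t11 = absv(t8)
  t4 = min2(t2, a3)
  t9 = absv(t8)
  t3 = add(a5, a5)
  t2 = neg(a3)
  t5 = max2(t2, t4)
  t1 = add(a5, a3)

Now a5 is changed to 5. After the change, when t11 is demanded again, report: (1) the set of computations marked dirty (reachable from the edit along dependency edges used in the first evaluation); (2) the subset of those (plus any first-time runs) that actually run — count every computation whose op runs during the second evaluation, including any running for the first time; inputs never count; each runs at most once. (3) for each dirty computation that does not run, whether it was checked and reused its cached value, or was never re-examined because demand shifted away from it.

The edit dirties: t8, t11.
1 computations run: t8.
Cache hits after checking: t11.
Note the absorption at t8: it re-runs yet its value is the same, leaving the output's value untouched.

First demand of the output computes:
  t2 = neg(4) = -4
  t8 = min2(-4, -4) = -4
  t11 = absv(-4) = 4

After the edit, cleaning proceeds:
  t8: a read changed (a5 -4->5) — executes, giving -4 — identical to its old value.
  t11: dirty, but its reads are unchanged (t8 unchanged); cached 4 stands.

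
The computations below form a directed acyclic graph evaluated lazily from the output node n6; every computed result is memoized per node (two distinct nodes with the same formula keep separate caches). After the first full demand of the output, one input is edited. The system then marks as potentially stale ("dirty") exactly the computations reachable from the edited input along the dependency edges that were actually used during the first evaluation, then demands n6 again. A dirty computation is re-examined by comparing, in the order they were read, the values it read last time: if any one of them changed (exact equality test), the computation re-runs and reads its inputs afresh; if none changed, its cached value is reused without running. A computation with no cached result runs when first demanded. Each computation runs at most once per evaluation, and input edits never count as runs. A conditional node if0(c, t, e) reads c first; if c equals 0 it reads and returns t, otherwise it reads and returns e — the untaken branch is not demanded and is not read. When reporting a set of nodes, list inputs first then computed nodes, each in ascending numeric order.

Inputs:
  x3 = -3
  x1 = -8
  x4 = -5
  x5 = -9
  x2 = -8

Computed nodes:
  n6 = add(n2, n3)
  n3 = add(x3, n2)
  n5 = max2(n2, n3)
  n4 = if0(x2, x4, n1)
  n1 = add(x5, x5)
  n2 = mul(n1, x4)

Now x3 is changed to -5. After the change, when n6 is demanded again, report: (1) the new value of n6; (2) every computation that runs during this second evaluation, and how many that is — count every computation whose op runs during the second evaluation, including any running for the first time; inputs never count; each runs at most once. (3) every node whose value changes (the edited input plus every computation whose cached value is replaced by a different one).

First demand of the output computes:
  n1 = add(-9, -9) = -18
  n2 = mul(-18, -5) = 90
  n3 = add(-3, 90) = 87
  n6 = add(90, 87) = 177

After the edit, cleaning proceeds:
  n3: a read changed (x3 -3->-5) — executes, giving 85.
  n6: a read changed (n3 87->85) — executes, giving 175.

Demanding n6 again yields 175.
2 computations run: n3, n6.
The nodes whose values change: x3, n3, n6.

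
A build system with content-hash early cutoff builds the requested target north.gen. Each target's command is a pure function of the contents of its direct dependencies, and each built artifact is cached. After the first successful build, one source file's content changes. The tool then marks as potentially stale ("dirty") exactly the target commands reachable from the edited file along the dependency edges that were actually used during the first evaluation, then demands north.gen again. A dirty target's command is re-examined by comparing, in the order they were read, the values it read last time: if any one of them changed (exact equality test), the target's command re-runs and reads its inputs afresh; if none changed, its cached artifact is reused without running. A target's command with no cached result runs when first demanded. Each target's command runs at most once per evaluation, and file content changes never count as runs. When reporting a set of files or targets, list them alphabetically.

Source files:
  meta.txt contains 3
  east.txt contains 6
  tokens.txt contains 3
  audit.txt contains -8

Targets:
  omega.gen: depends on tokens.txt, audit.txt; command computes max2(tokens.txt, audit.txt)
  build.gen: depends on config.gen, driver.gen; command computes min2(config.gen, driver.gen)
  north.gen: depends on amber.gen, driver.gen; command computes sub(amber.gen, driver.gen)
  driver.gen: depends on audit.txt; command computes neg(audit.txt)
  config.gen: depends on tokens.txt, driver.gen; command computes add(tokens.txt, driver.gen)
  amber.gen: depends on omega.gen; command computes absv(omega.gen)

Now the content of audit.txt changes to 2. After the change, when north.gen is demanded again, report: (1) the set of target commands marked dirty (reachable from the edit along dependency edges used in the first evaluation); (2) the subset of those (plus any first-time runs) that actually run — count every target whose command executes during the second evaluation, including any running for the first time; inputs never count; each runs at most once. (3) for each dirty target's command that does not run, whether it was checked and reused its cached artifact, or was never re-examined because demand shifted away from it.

First evaluation (everything demanded from the output):
  driver.gen = neg(-8) = 8
  omega.gen = max2(3, -8) = 3
  amber.gen = absv(3) = 3
  north.gen = sub(3, 8) = -5

Propagation after the edit:
  driver.gen: runs — audit.txt -8->2; result -2.
  omega.gen: runs — audit.txt -8->2; result 3 (same value as before).
  amber.gen: checked — values it read are unchanged (omega.gen unchanged); reused cached 3 without running.
  north.gen: runs — driver.gen 8->-2; result 5.

Key observation: the cutoff stops propagation at amber.gen — its inputs' values are unchanged, so it reuses its cache.

Marked dirty: amber.gen, driver.gen, north.gen, omega.gen.
Target commands that run: driver.gen, north.gen, omega.gen — 3 in total.
Checked but reused from cache: amber.gen.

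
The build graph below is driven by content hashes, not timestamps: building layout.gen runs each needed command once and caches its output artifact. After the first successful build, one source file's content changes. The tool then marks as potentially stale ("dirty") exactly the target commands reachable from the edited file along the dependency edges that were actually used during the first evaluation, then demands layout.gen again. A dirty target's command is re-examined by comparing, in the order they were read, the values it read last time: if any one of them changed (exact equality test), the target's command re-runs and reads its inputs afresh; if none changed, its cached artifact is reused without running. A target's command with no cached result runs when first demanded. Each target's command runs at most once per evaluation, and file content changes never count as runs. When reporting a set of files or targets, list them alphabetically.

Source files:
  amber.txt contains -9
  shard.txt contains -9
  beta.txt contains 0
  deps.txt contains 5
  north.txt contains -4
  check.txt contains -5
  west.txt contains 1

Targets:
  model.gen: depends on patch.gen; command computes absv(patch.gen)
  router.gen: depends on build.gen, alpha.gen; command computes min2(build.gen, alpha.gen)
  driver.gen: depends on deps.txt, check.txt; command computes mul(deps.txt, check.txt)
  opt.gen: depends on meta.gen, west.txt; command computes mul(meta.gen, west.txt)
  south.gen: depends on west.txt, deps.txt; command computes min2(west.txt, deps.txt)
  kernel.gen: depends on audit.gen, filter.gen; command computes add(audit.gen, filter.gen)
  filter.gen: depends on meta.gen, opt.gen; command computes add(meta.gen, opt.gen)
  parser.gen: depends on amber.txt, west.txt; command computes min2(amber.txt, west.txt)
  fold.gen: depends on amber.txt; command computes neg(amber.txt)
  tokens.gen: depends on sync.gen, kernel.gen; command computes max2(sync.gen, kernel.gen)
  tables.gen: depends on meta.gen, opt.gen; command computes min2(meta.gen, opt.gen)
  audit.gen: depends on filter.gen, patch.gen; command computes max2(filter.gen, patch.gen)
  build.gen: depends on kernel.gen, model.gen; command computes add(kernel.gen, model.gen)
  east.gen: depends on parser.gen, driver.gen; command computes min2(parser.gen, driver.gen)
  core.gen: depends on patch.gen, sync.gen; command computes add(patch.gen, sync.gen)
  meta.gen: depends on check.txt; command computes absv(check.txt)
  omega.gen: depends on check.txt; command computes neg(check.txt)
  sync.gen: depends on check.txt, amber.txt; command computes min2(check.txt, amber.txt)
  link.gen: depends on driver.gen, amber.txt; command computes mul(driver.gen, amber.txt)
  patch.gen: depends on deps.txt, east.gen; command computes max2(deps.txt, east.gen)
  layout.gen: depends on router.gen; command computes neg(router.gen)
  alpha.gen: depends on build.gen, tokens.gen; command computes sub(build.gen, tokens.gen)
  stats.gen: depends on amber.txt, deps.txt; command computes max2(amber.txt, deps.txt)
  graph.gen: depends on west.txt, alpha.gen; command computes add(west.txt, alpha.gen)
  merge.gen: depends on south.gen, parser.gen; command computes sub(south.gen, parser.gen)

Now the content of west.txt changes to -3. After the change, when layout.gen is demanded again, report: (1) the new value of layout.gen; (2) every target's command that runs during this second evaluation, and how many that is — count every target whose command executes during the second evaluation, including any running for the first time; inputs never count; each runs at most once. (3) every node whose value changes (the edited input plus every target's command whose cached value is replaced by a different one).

Initial pass — values computed on the first demand:
  driver.gen = mul(5, -5) = -25
  meta.gen = absv(-5) = 5
  opt.gen = mul(5, 1) = 5
  filter.gen = add(5, 5) = 10
  parser.gen = min2(-9, 1) = -9
  east.gen = min2(-9, -25) = -25
  patch.gen = max2(5, -25) = 5
  audit.gen = max2(10, 5) = 10
  kernel.gen = add(10, 10) = 20
  model.gen = absv(5) = 5
  build.gen = add(20, 5) = 25
  sync.gen = min2(-5, -9) = -9
  tokens.gen = max2(-9, 20) = 20
  alpha.gen = sub(25, 20) = 5
  router.gen = min2(25, 5) = 5
  layout.gen = neg(5) = -5

Second demand — change propagation:
  opt.gen: re-runs because west.txt 1->-3; new result -15.
  filter.gen: re-runs because opt.gen 5->-15; new result -10.
  parser.gen: re-runs because west.txt 1->-3; new result -9 (unchanged).
  east.gen: re-examined; everything it read last time is the same (parser.gen unchanged, driver.gen unchanged) — cache -25 kept, no run.
  patch.gen: re-examined; everything it read last time is the same (deps.txt unchanged, east.gen unchanged) — cache 5 kept, no run.
  audit.gen: re-runs because filter.gen 10->-10; new result 5.
  kernel.gen: re-runs because audit.gen 10->5; filter.gen 10->-10; new result -5.
  model.gen: re-examined; everything it read last time is the same (patch.gen unchanged) — cache 5 kept, no run.
  build.gen: re-runs because kernel.gen 20->-5; new result 0.
  tokens.gen: re-runs because kernel.gen 20->-5; new result -5.
  alpha.gen: re-runs because build.gen 25->0; tokens.gen 20->-5; new result 5 (unchanged).
  router.gen: re-runs because build.gen 25->0; new result 0.
  layout.gen: re-runs because router.gen 5->0; new result 0.

The important point: at east.gen every value read last time is unchanged, so the dirty flag clears without a run.

layout.gen now evaluates to 0.
Run set: alpha.gen, audit.gen, build.gen, filter.gen, kernel.gen, layout.gen, opt.gen, parser.gen, router.gen, tokens.gen (10 run).
Changed values: audit.gen, build.gen, filter.gen, kernel.gen, layout.gen, opt.gen, router.gen, tokens.gen, west.txt.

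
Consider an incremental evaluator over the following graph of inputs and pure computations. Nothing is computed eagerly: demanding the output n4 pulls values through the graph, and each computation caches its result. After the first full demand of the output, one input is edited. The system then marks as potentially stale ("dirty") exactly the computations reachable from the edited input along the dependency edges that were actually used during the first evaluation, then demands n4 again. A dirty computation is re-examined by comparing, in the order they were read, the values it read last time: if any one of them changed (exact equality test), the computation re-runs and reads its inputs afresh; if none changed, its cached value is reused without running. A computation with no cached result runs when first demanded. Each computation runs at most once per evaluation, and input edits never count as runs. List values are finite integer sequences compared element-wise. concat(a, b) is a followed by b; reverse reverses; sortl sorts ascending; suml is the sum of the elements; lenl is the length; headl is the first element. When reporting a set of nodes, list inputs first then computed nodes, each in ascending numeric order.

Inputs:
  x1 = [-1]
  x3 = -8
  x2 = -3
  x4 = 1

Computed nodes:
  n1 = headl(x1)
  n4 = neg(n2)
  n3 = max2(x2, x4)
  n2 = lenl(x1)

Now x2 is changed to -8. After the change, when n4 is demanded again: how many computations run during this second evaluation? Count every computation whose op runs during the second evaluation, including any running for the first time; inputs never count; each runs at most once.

Run set: none (0 run).
The important point: nothing the output needs ever reads x2, so the edit is invisible to it.

Initial pass — values computed on the first demand:
  n2 = lenl([-1]) = 1
  n4 = neg(1) = -1

Second demand — change propagation:
  no demanded computation ever read x2, so the edit dirties nothing and nothing runs.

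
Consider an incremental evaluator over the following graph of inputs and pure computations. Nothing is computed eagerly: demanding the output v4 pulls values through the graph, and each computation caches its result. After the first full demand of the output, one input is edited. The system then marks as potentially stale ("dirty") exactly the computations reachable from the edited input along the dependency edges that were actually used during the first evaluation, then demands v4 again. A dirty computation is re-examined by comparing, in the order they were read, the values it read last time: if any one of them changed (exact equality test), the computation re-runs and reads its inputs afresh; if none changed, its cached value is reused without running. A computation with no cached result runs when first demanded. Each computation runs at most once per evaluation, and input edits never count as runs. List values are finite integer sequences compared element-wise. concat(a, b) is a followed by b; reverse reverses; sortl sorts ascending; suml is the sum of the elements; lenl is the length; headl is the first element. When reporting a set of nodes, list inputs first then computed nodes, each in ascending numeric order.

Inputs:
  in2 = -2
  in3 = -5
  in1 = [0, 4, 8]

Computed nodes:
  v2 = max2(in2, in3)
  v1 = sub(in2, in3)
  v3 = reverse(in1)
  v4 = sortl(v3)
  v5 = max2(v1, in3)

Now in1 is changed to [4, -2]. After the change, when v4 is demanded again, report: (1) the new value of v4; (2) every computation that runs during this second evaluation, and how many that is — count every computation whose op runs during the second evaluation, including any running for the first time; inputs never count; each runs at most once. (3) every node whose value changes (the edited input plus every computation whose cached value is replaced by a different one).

v4 now evaluates to [-2, 4].
Run set: v3, v4 (2 run).
Changed values: in1, v3, v4.

Initial pass — values computed on the first demand:
  v3 = reverse([0, 4, 8]) = [8, 4, 0]
  v4 = sortl([8, 4, 0]) = [0, 4, 8]

Second demand — change propagation:
  v3: re-runs because in1 [0, 4, 8]->[4, -2]; new result [-2, 4].
  v4: re-runs because v3 [8, 4, 0]->[-2, 4]; new result [-2, 4].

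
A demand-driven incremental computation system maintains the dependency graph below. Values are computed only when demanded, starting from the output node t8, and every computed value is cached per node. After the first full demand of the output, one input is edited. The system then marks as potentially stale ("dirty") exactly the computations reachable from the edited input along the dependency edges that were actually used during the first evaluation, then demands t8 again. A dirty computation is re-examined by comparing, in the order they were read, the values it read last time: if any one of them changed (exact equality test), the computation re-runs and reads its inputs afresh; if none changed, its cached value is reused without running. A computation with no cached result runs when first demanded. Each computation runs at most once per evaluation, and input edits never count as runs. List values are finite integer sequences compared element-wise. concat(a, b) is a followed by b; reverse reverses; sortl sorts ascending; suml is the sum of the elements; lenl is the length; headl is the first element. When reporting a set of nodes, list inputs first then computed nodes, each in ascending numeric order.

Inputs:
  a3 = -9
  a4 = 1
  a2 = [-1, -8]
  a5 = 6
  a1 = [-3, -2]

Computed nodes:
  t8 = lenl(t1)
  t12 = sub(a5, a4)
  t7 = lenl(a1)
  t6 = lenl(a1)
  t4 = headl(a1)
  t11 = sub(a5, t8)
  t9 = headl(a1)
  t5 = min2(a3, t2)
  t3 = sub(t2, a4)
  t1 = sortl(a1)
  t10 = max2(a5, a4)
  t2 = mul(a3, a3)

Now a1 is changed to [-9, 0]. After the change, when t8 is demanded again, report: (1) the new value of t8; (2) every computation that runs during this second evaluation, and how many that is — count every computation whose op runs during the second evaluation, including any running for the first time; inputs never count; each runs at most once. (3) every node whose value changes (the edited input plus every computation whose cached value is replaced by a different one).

First evaluation (everything demanded from the output):
  t1 = sortl([-3, -2]) = [-3, -2]
  t8 = lenl([-3, -2]) = 2

Propagation after the edit:
  t1: runs — a1 [-3, -2]->[-9, 0]; result [-9, 0].
  t8: runs — t1 [-3, -2]->[-9, 0]; result 2 (same value as before).

New value of t8: 2.
Computations that run: t1, t8 — 2 in total.
Values that change: a1, t1.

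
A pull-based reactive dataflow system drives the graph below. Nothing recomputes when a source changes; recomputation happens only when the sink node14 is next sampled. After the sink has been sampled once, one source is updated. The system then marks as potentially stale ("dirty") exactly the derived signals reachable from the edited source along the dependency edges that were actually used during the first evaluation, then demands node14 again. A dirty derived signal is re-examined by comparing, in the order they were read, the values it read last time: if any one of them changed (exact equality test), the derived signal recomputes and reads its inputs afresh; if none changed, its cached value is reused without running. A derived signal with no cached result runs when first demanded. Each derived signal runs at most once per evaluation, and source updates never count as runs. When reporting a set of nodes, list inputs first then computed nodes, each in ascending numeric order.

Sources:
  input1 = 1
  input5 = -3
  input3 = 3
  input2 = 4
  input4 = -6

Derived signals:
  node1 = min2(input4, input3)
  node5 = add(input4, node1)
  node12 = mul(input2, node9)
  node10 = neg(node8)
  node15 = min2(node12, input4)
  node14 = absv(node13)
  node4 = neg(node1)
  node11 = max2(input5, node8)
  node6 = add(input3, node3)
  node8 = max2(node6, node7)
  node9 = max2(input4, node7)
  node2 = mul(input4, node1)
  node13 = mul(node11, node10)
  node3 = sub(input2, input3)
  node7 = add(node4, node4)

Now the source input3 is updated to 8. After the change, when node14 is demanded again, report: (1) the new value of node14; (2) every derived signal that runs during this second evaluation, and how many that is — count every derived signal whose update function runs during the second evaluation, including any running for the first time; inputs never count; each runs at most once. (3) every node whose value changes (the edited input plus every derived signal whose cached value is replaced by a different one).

First evaluation (everything demanded from the output):
  node1 = min2(-6, 3) = -6
  node3 = sub(4, 3) = 1
  node4 = neg(-6) = 6
  node6 = add(3, 1) = 4
  node7 = add(6, 6) = 12
  node8 = max2(4, 12) = 12
  node10 = neg(12) = -12
  node11 = max2(-3, 12) = 12
  node13 = mul(12, -12) = -144
  node14 = absv(-144) = 144

Propagation after the edit:
  node1: runs — input3 3->8; result -6 (same value as before).
  node3: runs — input3 3->8; result -4.
  node4: checked — values it read are unchanged (node1 unchanged); reused cached 6 without running.
  node6: runs — input3 3->8; node3 1->-4; result 4 (same value as before).
  node7: checked — values it read are unchanged (node4 unchanged, node4 unchanged); reused cached 12 without running.
  node8: checked — values it read are unchanged (node6 unchanged, node7 unchanged); reused cached 12 without running.
  node10: checked — values it read are unchanged (node8 unchanged); reused cached -12 without running.
  node11: checked — values it read are unchanged (input5 unchanged, node8 unchanged); reused cached 12 without running.
  node13: checked — values it read are unchanged (node11 unchanged, node10 unchanged); reused cached -144 without running.
  node14: checked — values it read are unchanged (node13 unchanged); reused cached 144 without running.

Key observation: the cutoff stops propagation at node4 — its inputs' values are unchanged, so it reuses its cache.

New value of node14: 144.
Derived signals that run: node1, node3, node6 — 3 in total.
Values that change: input3, node3.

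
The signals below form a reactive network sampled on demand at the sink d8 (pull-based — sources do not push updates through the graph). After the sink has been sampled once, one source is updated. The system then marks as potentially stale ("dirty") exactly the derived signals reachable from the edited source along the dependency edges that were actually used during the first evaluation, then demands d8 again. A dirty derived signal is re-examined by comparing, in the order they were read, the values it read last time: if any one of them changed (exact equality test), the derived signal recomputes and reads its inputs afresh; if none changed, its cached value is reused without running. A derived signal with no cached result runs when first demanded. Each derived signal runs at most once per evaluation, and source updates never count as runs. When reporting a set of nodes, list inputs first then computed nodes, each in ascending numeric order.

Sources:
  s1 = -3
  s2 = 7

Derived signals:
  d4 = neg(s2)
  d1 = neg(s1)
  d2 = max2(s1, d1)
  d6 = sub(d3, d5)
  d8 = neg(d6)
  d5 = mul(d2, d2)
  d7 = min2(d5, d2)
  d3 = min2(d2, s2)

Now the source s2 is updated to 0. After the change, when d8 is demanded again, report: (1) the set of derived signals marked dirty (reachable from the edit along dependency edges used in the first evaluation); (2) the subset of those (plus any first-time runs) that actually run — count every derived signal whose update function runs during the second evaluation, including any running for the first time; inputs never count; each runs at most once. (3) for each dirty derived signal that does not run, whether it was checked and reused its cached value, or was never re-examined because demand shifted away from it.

Initial pass — values computed on the first demand:
  d1 = neg(-3) = 3
  d2 = max2(-3, 3) = 3
  d3 = min2(3, 7) = 3
  d5 = mul(3, 3) = 9
  d6 = sub(3, 9) = -6
  d8 = neg(-6) = 6

Second demand — change propagation:
  d3: re-runs because s2 7->0; new result 0.
  d6: re-runs because d3 3->0; new result -9.
  d8: re-runs because d6 -6->-9; new result 9.

Dirty set: d3, d6, d8.
Run set: d3, d6, d8 (3 run).
All dirty derived signals ended up running.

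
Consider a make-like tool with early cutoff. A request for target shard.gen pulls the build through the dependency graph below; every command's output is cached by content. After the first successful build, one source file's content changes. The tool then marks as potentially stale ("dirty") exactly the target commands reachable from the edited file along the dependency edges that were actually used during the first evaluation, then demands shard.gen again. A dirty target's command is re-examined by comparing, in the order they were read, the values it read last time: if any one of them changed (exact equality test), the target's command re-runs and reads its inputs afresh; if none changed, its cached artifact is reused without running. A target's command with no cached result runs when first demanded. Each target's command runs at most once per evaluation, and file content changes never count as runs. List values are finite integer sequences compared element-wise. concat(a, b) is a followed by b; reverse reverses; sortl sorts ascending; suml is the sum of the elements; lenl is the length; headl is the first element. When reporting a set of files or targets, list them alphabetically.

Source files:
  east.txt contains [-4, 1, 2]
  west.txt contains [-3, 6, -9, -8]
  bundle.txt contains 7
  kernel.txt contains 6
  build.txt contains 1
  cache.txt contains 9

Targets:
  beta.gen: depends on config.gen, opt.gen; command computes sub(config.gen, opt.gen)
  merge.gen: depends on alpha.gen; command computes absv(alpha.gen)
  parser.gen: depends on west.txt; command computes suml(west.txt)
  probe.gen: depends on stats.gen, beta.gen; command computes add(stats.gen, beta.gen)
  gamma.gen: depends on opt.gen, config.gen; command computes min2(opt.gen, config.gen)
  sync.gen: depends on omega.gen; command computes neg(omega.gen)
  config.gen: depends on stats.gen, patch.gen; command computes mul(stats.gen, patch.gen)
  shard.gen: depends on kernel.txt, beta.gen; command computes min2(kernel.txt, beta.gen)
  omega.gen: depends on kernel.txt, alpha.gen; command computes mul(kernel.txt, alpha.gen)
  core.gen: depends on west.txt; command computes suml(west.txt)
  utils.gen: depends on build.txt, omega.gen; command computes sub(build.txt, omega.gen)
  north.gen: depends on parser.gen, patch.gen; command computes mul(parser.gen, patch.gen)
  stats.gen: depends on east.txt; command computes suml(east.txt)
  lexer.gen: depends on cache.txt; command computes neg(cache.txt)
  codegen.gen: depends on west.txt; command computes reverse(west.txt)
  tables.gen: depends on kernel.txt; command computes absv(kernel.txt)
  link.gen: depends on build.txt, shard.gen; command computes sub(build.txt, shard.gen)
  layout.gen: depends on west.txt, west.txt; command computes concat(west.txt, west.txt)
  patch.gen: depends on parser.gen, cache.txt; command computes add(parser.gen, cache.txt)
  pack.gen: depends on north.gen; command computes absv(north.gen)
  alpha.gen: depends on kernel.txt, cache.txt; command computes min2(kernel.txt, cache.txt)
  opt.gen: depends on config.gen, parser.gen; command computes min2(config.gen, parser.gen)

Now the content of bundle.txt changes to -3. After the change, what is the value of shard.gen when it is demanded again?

First demand of the output computes:
  parser.gen = suml([-3, 6, -9, -8]) = -14
  patch.gen = add(-14, 9) = -5
  stats.gen = suml([-4, 1, 2]) = -1
  config.gen = mul(-1, -5) = 5
  opt.gen = min2(5, -14) = -14
  beta.gen = sub(5, -14) = 19
  shard.gen = min2(6, 19) = 6

After the edit, cleaning proceeds:
  no node depends on bundle.txt at all; the second demand re-runs nothing.

Note the shortcut — nothing in the graph depends on bundle.txt at all, so no recomputation happens.

Demanding shard.gen again yields 6.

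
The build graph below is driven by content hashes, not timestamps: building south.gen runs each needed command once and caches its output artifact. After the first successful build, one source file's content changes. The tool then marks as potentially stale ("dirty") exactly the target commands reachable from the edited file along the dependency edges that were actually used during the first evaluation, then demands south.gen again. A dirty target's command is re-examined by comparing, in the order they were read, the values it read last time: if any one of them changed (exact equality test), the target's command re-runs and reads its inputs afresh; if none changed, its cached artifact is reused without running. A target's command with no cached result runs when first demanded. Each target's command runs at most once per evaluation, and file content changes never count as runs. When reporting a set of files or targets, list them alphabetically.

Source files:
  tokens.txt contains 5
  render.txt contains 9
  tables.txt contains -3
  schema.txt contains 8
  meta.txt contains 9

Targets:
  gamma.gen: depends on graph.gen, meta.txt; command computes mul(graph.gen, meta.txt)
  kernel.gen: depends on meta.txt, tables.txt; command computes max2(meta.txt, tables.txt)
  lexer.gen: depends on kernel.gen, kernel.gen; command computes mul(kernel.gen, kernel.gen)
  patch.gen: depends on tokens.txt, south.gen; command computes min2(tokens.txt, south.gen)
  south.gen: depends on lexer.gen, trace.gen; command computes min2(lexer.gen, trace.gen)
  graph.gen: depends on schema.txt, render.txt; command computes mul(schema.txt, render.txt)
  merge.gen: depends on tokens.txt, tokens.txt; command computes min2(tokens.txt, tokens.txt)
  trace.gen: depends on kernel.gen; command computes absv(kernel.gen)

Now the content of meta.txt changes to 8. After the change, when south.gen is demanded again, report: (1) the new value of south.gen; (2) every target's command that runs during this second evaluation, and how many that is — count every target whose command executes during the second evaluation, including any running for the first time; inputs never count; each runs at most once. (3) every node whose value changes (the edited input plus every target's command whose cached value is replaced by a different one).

Initial pass — values computed on the first demand:
  kernel.gen = max2(9, -3) = 9
  lexer.gen = mul(9, 9) = 81
  trace.gen = absv(9) = 9
  south.gen = min2(81, 9) = 9

Second demand — change propagation:
  kernel.gen: re-runs because meta.txt 9->8; new result 8.
  lexer.gen: re-runs because kernel.gen 9->8; kernel.gen 9->8; new result 64.
  trace.gen: re-runs because kernel.gen 9->8; new result 8.
  south.gen: re-runs because lexer.gen 81->64; trace.gen 9->8; new result 8.

south.gen now evaluates to 8.
Run set: kernel.gen, lexer.gen, south.gen, trace.gen (4 run).
Changed values: kernel.gen, lexer.gen, meta.txt, south.gen, trace.gen.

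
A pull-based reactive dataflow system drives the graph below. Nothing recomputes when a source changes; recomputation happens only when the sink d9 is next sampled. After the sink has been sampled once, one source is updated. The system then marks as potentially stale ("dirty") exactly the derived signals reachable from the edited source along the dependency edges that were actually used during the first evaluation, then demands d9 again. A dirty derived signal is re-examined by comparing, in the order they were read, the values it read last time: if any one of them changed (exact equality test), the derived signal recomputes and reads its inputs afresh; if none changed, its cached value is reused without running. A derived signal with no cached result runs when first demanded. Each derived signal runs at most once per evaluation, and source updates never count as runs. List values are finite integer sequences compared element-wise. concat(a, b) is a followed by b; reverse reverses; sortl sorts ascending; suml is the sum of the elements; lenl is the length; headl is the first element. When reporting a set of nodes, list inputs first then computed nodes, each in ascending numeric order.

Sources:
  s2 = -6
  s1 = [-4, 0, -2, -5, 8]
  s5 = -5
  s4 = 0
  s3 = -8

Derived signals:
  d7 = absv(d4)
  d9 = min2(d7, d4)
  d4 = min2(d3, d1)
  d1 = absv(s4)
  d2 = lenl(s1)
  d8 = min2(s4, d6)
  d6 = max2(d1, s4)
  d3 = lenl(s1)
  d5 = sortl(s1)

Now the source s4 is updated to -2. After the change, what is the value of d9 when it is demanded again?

First evaluation (everything demanded from the output):
  d1 = absv(0) = 0
  d3 = lenl([-4, 0, -2, -5, 8]) = 5
  d4 = min2(5, 0) = 0
  d7 = absv(0) = 0
  d9 = min2(0, 0) = 0

Propagation after the edit:
  d1: runs — s4 0->-2; result 2.
  d4: runs — d1 0->2; result 2.
  d7: runs — d4 0->2; result 2.
  d9: runs — d7 0->2; d4 0->2; result 2.

New value of d9: 2.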